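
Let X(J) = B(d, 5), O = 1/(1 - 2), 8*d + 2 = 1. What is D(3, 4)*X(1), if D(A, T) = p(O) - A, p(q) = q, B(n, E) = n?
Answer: 1/2 ≈ 0.50000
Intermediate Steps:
d = -1/8 (d = -1/4 + (1/8)*1 = -1/4 + 1/8 = -1/8 ≈ -0.12500)
O = -1 (O = 1/(-1) = -1)
X(J) = -1/8
D(A, T) = -1 - A
D(3, 4)*X(1) = (-1 - 1*3)*(-1/8) = (-1 - 3)*(-1/8) = -4*(-1/8) = 1/2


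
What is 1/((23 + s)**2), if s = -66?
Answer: 1/1849 ≈ 0.00054083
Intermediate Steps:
1/((23 + s)**2) = 1/((23 - 66)**2) = 1/((-43)**2) = 1/1849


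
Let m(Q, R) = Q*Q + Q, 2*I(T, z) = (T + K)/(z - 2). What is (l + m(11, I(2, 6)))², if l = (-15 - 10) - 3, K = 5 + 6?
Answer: 10816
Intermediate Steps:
K = 11
I(T, z) = (11 + T)/(2*(-2 + z)) (I(T, z) = ((T + 11)/(z - 2))/2 = ((11 + T)/(-2 + z))/2 = (11 + T)/(2*(-2 + z)))
m(Q, R) = Q + Q² (m(Q, R) = Q² + Q = Q + Q²)
l = -28 (l = -25 - 3 = -28)
(l + m(11, I(2, 6)))² = (-28 + 11*(1 + 11))² = (-28 + 11*12)² = (-28 + 132)² = 104² = 10816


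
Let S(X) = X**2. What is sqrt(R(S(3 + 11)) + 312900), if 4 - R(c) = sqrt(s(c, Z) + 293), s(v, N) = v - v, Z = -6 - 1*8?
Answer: sqrt(312904 - sqrt(293)) ≈ 559.36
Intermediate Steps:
Z = -14 (Z = -6 - 8 = -14)
s(v, N) = 0
R(c) = 4 - sqrt(293) (R(c) = 4 - sqrt(0 + 293) = 4 - sqrt(293))
sqrt(R(S(3 + 11)) + 312900) = sqrt((4 - sqrt(293)) + 312900) = sqrt(312904 - sqrt(293))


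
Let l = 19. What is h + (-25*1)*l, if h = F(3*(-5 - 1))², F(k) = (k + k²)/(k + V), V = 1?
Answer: -151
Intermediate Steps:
F(k) = (k + k²)/(1 + k) (F(k) = (k + k²)/(k + 1) = (k + k²)/(1 + k))
h = 324 (h = (3*(-5 - 1))² = (3*(-6))² = (-18)² = 324)
h + (-25*1)*l = 324 - 25*1*19 = 324 - 25*19 = 324 - 475 = -151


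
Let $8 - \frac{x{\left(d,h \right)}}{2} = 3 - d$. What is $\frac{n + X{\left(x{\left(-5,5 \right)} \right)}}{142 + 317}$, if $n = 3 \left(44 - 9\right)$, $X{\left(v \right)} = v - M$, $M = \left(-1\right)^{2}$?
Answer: $\frac{104}{459} \approx 0.22658$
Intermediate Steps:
$x{\left(d,h \right)} = 10 + 2 d$ ($x{\left(d,h \right)} = 16 - 2 \left(3 - d\right) = 16 + \left(-6 + 2 d\right) = 10 + 2 d$)
$M = 1$
$X{\left(v \right)} = -1 + v$ ($X{\left(v \right)} = v - 1 = -1 + v$)
$n = 105$ ($n = 3 \left(44 - 9\right) = 3 \cdot 35 = 105$)
$\frac{n + X{\left(x{\left(-5,5 \right)} \right)}}{142 + 317} = \frac{105 + \left(-1 + \left(10 + 2 \left(-5\right)\right)\right)}{142 + 317} = \frac{105 + \left(-1 + \left(10 - 10\right)\right)}{459} = \left(105 + \left(-1 + 0\right)\right) \frac{1}{459} = \left(105 - 1\right) \frac{1}{459} = 104 \cdot \frac{1}{459} = \frac{104}{459}$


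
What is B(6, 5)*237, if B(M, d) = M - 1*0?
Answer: 1422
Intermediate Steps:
B(M, d) = M (B(M, d) = M + 0 = M)
B(6, 5)*237 = 6*237 = 1422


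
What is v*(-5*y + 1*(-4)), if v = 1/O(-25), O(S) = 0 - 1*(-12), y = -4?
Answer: 4/3 ≈ 1.3333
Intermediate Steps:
O(S) = 12 (O(S) = 0 + 12 = 12)
v = 1/12 ≈ 0.083333
v*(-5*y + 1*(-4)) = (-5*(-4) + 1*(-4))/12 = (20 - 4)/12 = (1/12)*16 = 4/3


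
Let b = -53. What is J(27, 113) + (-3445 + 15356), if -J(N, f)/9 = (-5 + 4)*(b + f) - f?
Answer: 13468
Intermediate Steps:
J(N, f) = -477 + 18*f (J(N, f) = -9*((-5 + 4)*(-53 + f) - f) = -9*(-(-53 + f) - f) = -9*((53 - f) - f) = -9*(53 - 2*f) = -477 + 18*f)
J(27, 113) + (-3445 + 15356) = (-477 + 18*113) + (-3445 + 15356) = (-477 + 2034) + 11911 = 1557 + 11911 = 13468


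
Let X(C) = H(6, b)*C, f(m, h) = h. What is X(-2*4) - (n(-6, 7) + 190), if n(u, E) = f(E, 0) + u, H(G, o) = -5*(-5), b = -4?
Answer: -384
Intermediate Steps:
H(G, o) = 25
X(C) = 25*C
n(u, E) = u (n(u, E) = 0 + u = u)
X(-2*4) - (n(-6, 7) + 190) = 25*(-2*4) - (-6 + 190) = 25*(-8) - 1*184 = -200 - 184 = -384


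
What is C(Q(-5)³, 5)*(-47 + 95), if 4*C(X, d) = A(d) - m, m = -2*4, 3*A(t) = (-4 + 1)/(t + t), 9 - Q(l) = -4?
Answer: 474/5 ≈ 94.800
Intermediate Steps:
Q(l) = 13 (Q(l) = 9 - 1*(-4) = 9 + 4 = 13)
A(t) = -1/(2*t) (A(t) = ((-4 + 1)/(t + t))/3 = (-3*1/(2*t))/3 = (-3/(2*t))/3 = -1/(2*t))
m = -8
C(X, d) = 2 - 1/(8*d) (C(X, d) = (-1/(2*d) - 1*(-8))/4 = (-1/(2*d) + 8)/4 = (8 - 1/(2*d))/4 = 2 - 1/(8*d))
C(Q(-5)³, 5)*(-47 + 95) = (2 - ⅛/5)*(-47 + 95) = (2 - ⅛*⅕)*48 = (2 - 1/40)*48 = (79/40)*48 = 474/5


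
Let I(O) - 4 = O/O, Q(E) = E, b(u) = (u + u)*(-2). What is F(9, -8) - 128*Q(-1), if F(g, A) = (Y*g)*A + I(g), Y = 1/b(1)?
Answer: 151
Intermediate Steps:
b(u) = -4*u (b(u) = (2*u)*(-2) = -4*u)
Y = -1/4 (Y = 1/(-4*1) = 1/(-4) = 1*(-1/4) = -1/4 ≈ -0.25000)
I(O) = 5 (I(O) = 4 + O/O = 4 + 1 = 5)
F(g, A) = 5 - A*g/4 (F(g, A) = (-g/4)*A + 5 = -A*g/4 + 5 = 5 - A*g/4)
F(9, -8) - 128*Q(-1) = (5 - 1/4*(-8)*9) - 128*(-1) = (5 + 18) + 128 = 23 + 128 = 151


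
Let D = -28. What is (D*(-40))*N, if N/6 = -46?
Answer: -309120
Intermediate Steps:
N = -276 (N = 6*(-46) = -276)
(D*(-40))*N = -28*(-40)*(-276) = 1120*(-276) = -309120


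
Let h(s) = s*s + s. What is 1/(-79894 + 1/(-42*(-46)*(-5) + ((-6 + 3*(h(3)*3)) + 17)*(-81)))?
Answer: -19299/1541874307 ≈ -1.2517e-5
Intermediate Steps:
h(s) = s + s² (h(s) = s² + s = s + s²)
1/(-79894 + 1/(-42*(-46)*(-5) + ((-6 + 3*(h(3)*3)) + 17)*(-81))) = 1/(-79894 + 1/(-42*(-46)*(-5) + ((-6 + 3*((3*(1 + 3))*3)) + 17)*(-81))) = 1/(-79894 + 1/(1932*(-5) + ((-6 + 3*((3*4)*3)) + 17)*(-81))) = 1/(-79894 + 1/(-9660 + ((-6 + 3*(12*3)) + 17)*(-81))) = 1/(-79894 + 1/(-9660 + ((-6 + 3*36) + 17)*(-81))) = 1/(-79894 + 1/(-9660 + ((-6 + 108) + 17)*(-81))) = 1/(-79894 + 1/(-9660 + (102 + 17)*(-81))) = 1/(-79894 + 1/(-9660 + 119*(-81))) = 1/(-79894 + 1/(-9660 - 9639)) = 1/(-79894 + 1/(-19299)) = 1/(-79894 - 1/19299) = 1/(-1541874307/19299) = -19299/1541874307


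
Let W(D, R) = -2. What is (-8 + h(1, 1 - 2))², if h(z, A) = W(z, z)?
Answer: 100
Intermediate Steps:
h(z, A) = -2
(-8 + h(1, 1 - 2))² = (-8 - 2)² = (-10)² = 100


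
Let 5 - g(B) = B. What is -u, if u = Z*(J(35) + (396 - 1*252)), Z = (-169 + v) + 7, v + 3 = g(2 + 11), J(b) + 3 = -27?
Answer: 19722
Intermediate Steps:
g(B) = 5 - B
J(b) = -30 (J(b) = -3 - 27 = -30)
v = -11 (v = -3 + (5 - (2 + 11)) = -3 + (5 - 1*13) = -3 + (5 - 13) = -3 - 8 = -11)
Z = -173 (Z = (-169 - 11) + 7 = -180 + 7 = -173)
u = -19722 (u = -173*(-30 + (396 - 1*252)) = -173*(-30 + (396 - 252)) = -173*(-30 + 144) = -173*114 = -19722)
-u = -1*(-19722) = 19722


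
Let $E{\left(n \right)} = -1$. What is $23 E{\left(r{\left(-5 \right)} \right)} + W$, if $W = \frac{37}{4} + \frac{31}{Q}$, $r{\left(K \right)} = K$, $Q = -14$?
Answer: $- \frac{447}{28} \approx -15.964$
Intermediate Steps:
$W = \frac{197}{28}$ ($W = \frac{37}{4} + \frac{31}{-14} = 37 \cdot \frac{1}{4} + 31 \left(- \frac{1}{14}\right) = \frac{37}{4} - \frac{31}{14} = \frac{197}{28} \approx 7.0357$)
$23 E{\left(r{\left(-5 \right)} \right)} + W = 23 \left(-1\right) + \frac{197}{28} = -23 + \frac{197}{28} = - \frac{447}{28}$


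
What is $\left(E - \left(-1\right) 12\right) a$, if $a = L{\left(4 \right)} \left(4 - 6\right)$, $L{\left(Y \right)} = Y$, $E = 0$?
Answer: $-96$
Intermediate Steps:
$a = -8$ ($a = 4 \left(4 - 6\right) = 4 \left(-2\right) = -8$)
$\left(E - \left(-1\right) 12\right) a = \left(0 - \left(-1\right) 12\right) \left(-8\right) = \left(0 - -12\right) \left(-8\right) = \left(0 + 12\right) \left(-8\right) = 12 \left(-8\right) = -96$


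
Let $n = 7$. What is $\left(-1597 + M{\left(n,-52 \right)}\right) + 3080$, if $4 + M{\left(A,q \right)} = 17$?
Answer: $1496$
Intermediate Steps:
$M{\left(A,q \right)} = 13$ ($M{\left(A,q \right)} = -4 + 17 = 13$)
$\left(-1597 + M{\left(n,-52 \right)}\right) + 3080 = \left(-1597 + 13\right) + 3080 = -1584 + 3080 = 1496$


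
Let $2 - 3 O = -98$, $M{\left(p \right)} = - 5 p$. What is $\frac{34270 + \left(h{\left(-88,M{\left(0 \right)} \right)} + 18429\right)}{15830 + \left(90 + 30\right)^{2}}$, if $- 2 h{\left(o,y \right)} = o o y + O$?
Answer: $\frac{158047}{90690} \approx 1.7427$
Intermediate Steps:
$O = \frac{100}{3}$ ($O = \frac{2}{3} - - \frac{98}{3} = \frac{2}{3} + \frac{98}{3} = \frac{100}{3} \approx 33.333$)
$h{\left(o,y \right)} = - \frac{50}{3} - \frac{y o^{2}}{2}$ ($h{\left(o,y \right)} = - \frac{o o y + \frac{100}{3}}{2} = - \frac{o^{2} y + \frac{100}{3}}{2} = - \frac{y o^{2} + \frac{100}{3}}{2} = - \frac{\frac{100}{3} + y o^{2}}{2} = - \frac{50}{3} - \frac{y o^{2}}{2}$)
$\frac{34270 + \left(h{\left(-88,M{\left(0 \right)} \right)} + 18429\right)}{15830 + \left(90 + 30\right)^{2}} = \frac{34270 + \left(\left(- \frac{50}{3} - \frac{\left(-5\right) 0 \left(-88\right)^{2}}{2}\right) + 18429\right)}{15830 + \left(90 + 30\right)^{2}} = \frac{34270 + \left(\left(- \frac{50}{3} - 0 \cdot 7744\right) + 18429\right)}{15830 + 120^{2}} = \frac{34270 + \left(\left(- \frac{50}{3} + 0\right) + 18429\right)}{15830 + 14400} = \frac{34270 + \left(- \frac{50}{3} + 18429\right)}{30230} = \left(34270 + \frac{55237}{3}\right) \frac{1}{30230} = \frac{158047}{3} \cdot \frac{1}{30230} = \frac{158047}{90690}$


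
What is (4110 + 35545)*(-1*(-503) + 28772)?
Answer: 1160900125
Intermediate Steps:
(4110 + 35545)*(-1*(-503) + 28772) = 39655*(503 + 28772) = 39655*29275 = 1160900125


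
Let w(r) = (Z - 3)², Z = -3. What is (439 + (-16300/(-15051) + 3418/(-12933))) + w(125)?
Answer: 30873430169/64884861 ≈ 475.82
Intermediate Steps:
w(r) = 36 (w(r) = (-3 - 3)² = (-6)² = 36)
(439 + (-16300/(-15051) + 3418/(-12933))) + w(125) = (439 + (-16300/(-15051) + 3418/(-12933))) + 36 = (439 + (-16300*(-1/15051) + 3418*(-1/12933))) + 36 = (439 + (16300/15051 - 3418/12933)) + 36 = (439 + 53121194/64884861) + 36 = 28537575173/64884861 + 36 = 30873430169/64884861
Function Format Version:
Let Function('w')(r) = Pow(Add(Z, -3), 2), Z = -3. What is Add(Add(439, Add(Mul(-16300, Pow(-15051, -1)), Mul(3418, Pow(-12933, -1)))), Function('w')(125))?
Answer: Rational(30873430169, 64884861) ≈ 475.82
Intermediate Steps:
Function('w')(r) = 36 (Function('w')(r) = Pow(Add(-3, -3), 2) = Pow(-6, 2) = 36)
Add(Add(439, Add(Mul(-16300, Pow(-15051, -1)), Mul(3418, Pow(-12933, -1)))), Function('w')(125)) = Add(Add(439, Add(Mul(-16300, Pow(-15051, -1)), Mul(3418, Pow(-12933, -1)))), 36) = Add(Add(439, Add(Mul(-16300, Rational(-1, 15051)), Mul(3418, Rational(-1, 12933)))), 36) = Add(Add(439, Add(Rational(16300, 15051), Rational(-3418, 12933))), 36) = Add(Add(439, Rational(53121194, 64884861)), 36) = Add(Rational(28537575173, 64884861), 36) = Rational(30873430169, 64884861)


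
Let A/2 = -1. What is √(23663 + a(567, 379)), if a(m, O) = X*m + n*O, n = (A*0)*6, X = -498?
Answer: I*√258703 ≈ 508.63*I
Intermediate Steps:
A = -2 (A = 2*(-1) = -2)
n = 0 (n = -2*0*6 = 0*6 = 0)
a(m, O) = -498*m (a(m, O) = -498*m + 0*O = -498*m + 0 = -498*m)
√(23663 + a(567, 379)) = √(23663 - 498*567) = √(23663 - 282366) = √(-258703) = I*√258703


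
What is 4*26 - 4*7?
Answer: 76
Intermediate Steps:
4*26 - 4*7 = 104 - 28 = 76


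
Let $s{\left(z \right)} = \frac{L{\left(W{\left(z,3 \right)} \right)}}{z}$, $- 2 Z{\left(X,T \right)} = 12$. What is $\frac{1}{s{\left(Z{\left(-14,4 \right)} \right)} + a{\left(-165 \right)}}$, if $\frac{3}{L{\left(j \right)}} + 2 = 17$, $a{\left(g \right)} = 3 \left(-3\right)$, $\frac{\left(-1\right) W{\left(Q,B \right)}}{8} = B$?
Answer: $- \frac{30}{271} \approx -0.1107$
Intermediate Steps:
$Z{\left(X,T \right)} = -6$ ($Z{\left(X,T \right)} = \left(- \frac{1}{2}\right) 12 = -6$)
$W{\left(Q,B \right)} = - 8 B$
$a{\left(g \right)} = -9$
$L{\left(j \right)} = \frac{1}{5}$ ($L{\left(j \right)} = \frac{3}{-2 + 17} = \frac{3}{15} = 3 \cdot \frac{1}{15} = \frac{1}{5}$)
$s{\left(z \right)} = \frac{1}{5 z}$
$\frac{1}{s{\left(Z{\left(-14,4 \right)} \right)} + a{\left(-165 \right)}} = \frac{1}{\frac{1}{5 \left(-6\right)} - 9} = \frac{1}{\frac{1}{5} \left(- \frac{1}{6}\right) - 9} = \frac{1}{- \frac{1}{30} - 9} = \frac{1}{- \frac{271}{30}} = - \frac{30}{271}$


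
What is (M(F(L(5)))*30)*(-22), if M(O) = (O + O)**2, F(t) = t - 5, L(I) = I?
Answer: 0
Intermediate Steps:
F(t) = -5 + t
M(O) = 4*O**2 (M(O) = (2*O)**2 = 4*O**2)
(M(F(L(5)))*30)*(-22) = ((4*(-5 + 5)**2)*30)*(-22) = ((4*0**2)*30)*(-22) = ((4*0)*30)*(-22) = (0*30)*(-22) = 0*(-22) = 0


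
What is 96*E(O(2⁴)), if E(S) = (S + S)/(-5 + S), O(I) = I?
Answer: 3072/11 ≈ 279.27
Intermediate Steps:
E(S) = 2*S/(-5 + S) (E(S) = (2*S)/(-5 + S) = 2*S/(-5 + S))
96*E(O(2⁴)) = 96*(2*2⁴/(-5 + 2⁴)) = 96*(2*16/(-5 + 16)) = 96*(2*16/11) = 96*(2*16*(1/11)) = 96*(32/11) = 3072/11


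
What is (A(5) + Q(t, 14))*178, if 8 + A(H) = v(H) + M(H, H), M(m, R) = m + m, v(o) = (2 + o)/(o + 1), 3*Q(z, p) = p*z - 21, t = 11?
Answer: 8455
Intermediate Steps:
Q(z, p) = -7 + p*z/3 (Q(z, p) = (p*z - 21)/3 = (-21 + p*z)/3 = -7 + p*z/3)
v(o) = (2 + o)/(1 + o)
M(m, R) = 2*m
A(H) = -8 + 2*H + (2 + H)/(1 + H) (A(H) = -8 + ((2 + H)/(1 + H) + 2*H) = -8 + (2*H + (2 + H)/(1 + H)) = -8 + 2*H + (2 + H)/(1 + H))
(A(5) + Q(t, 14))*178 = ((-6 - 5*5 + 2*5**2)/(1 + 5) + (-7 + (1/3)*14*11))*178 = ((-6 - 25 + 2*25)/6 + (-7 + 154/3))*178 = ((-6 - 25 + 50)/6 + 133/3)*178 = ((1/6)*19 + 133/3)*178 = (19/6 + 133/3)*178 = (95/2)*178 = 8455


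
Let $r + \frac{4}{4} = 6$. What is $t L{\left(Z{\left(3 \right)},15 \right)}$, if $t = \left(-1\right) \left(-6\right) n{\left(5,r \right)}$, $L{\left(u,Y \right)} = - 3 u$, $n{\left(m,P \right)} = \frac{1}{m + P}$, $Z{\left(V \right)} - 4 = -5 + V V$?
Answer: $- \frac{72}{5} \approx -14.4$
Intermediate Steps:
$r = 5$ ($r = -1 + 6 = 5$)
$Z{\left(V \right)} = -1 + V^{2}$ ($Z{\left(V \right)} = 4 + \left(-5 + V V\right) = 4 + \left(-5 + V^{2}\right) = -1 + V^{2}$)
$n{\left(m,P \right)} = \frac{1}{P + m}$
$t = \frac{3}{5}$ ($t = \frac{\left(-1\right) \left(-6\right)}{5 + 5} = \frac{6}{10} = 6 \cdot \frac{1}{10} = \frac{3}{5} \approx 0.6$)
$t L{\left(Z{\left(3 \right)},15 \right)} = \frac{3 \left(- 3 \left(-1 + 3^{2}\right)\right)}{5} = \frac{3 \left(- 3 \left(-1 + 9\right)\right)}{5} = \frac{3 \left(\left(-3\right) 8\right)}{5} = \frac{3}{5} \left(-24\right) = - \frac{72}{5}$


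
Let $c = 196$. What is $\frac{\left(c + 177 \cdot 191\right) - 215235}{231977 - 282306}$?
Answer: $\frac{181232}{50329} \approx 3.6009$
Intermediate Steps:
$\frac{\left(c + 177 \cdot 191\right) - 215235}{231977 - 282306} = \frac{\left(196 + 177 \cdot 191\right) - 215235}{231977 - 282306} = \frac{\left(196 + 33807\right) - 215235}{-50329} = \left(34003 - 215235\right) \left(- \frac{1}{50329}\right) = \left(-181232\right) \left(- \frac{1}{50329}\right) = \frac{181232}{50329}$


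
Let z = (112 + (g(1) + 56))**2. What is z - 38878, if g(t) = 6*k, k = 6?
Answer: 2738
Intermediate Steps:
g(t) = 36 (g(t) = 6*6 = 36)
z = 41616 (z = (112 + (36 + 56))**2 = (112 + 92)**2 = 204**2 = 41616)
z - 38878 = 41616 - 38878 = 2738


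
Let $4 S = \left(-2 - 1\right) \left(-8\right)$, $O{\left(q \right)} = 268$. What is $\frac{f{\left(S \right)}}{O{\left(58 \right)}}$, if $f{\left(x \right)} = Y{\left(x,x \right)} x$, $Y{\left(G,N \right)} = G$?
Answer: $\frac{9}{67} \approx 0.13433$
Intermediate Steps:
$S = 6$ ($S = \frac{\left(-2 - 1\right) \left(-8\right)}{4} = \frac{\left(-3\right) \left(-8\right)}{4} = \frac{1}{4} \cdot 24 = 6$)
$f{\left(x \right)} = x^{2}$ ($f{\left(x \right)} = x x = x^{2}$)
$\frac{f{\left(S \right)}}{O{\left(58 \right)}} = \frac{6^{2}}{268} = 36 \cdot \frac{1}{268} = \frac{9}{67}$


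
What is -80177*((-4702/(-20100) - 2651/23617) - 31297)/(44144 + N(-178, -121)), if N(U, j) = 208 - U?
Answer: 54143824546680331/960839395500 ≈ 56351.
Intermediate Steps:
-80177*((-4702/(-20100) - 2651/23617) - 31297)/(44144 + N(-178, -121)) = -80177*((-4702/(-20100) - 2651/23617) - 31297)/(44144 + (208 - 1*(-178))) = -80177*((-4702*(-1/20100) - 2651*1/23617) - 31297)/(44144 + (208 + 178)) = -80177*((2351/10050 - 241/2147) - 31297)/(44144 + 386) = -80177/(44530/(2625547/21577350 - 31297)) = -80177/(44530/(-675303697403/21577350)) = -80177/(44530*(-21577350/675303697403)) = -80177/(-960839395500/675303697403) = -80177*(-675303697403/960839395500) = 54143824546680331/960839395500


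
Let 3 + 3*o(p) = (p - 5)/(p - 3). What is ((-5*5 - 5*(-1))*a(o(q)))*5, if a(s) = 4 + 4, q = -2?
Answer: -800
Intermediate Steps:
o(p) = -1 + (-5 + p)/(3*(-3 + p)) (o(p) = -1 + ((p - 5)/(p - 3))/3 = -1 + ((-5 + p)/(-3 + p))/3 = -1 + (-5 + p)/(3*(-3 + p)))
a(s) = 8
((-5*5 - 5*(-1))*a(o(q)))*5 = ((-5*5 - 5*(-1))*8)*5 = ((-25 + 5)*8)*5 = -20*8*5 = -160*5 = -800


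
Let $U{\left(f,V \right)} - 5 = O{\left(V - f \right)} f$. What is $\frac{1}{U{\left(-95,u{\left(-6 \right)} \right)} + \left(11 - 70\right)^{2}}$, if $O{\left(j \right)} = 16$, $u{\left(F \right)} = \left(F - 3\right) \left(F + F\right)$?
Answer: $\frac{1}{1966} \approx 0.00050865$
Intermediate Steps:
$u{\left(F \right)} = 2 F \left(-3 + F\right)$ ($u{\left(F \right)} = \left(-3 + F\right) 2 F = 2 F \left(-3 + F\right)$)
$U{\left(f,V \right)} = 5 + 16 f$
$\frac{1}{U{\left(-95,u{\left(-6 \right)} \right)} + \left(11 - 70\right)^{2}} = \frac{1}{\left(5 + 16 \left(-95\right)\right) + \left(11 - 70\right)^{2}} = \frac{1}{\left(5 - 1520\right) + \left(-59\right)^{2}} = \frac{1}{-1515 + 3481} = \frac{1}{1966}$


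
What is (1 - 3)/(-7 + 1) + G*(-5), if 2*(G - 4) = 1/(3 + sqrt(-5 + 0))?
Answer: -1697/84 + 5*I*sqrt(5)/28 ≈ -20.202 + 0.3993*I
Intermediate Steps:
G = 4 + 1/(2*(3 + I*sqrt(5))) (G = 4 + 1/(2*(3 + sqrt(-5 + 0))) = 4 + 1/(2*(3 + sqrt(-5))) = 4 + 1/(2*(3 + I*sqrt(5))) ≈ 4.1071 - 0.07986*I)
(1 - 3)/(-7 + 1) + G*(-5) = (1 - 3)/(-7 + 1) + (115/28 - I*sqrt(5)/28)*(-5) = -2/(-6) + (-575/28 + 5*I*sqrt(5)/28) = -2*(-1/6) + (-575/28 + 5*I*sqrt(5)/28) = 1/3 + (-575/28 + 5*I*sqrt(5)/28) = -1697/84 + 5*I*sqrt(5)/28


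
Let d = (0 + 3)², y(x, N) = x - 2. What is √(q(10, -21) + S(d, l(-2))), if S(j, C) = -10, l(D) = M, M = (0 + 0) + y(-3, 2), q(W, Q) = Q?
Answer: I*√31 ≈ 5.5678*I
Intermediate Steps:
y(x, N) = -2 + x
M = -5 (M = (0 + 0) + (-2 - 3) = 0 - 5 = -5)
l(D) = -5
d = 9 (d = 3² = 9)
√(q(10, -21) + S(d, l(-2))) = √(-21 - 10) = √(-31) = I*√31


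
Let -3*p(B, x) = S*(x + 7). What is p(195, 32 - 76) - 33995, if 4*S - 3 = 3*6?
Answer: -135721/4 ≈ -33930.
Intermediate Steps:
S = 21/4 (S = ¾ + (3*6)/4 = ¾ + (¼)*18 = ¾ + 9/2 = 21/4 ≈ 5.2500)
p(B, x) = -49/4 - 7*x/4 (p(B, x) = -7*(x + 7)/4 = -7*(7 + x)/4 = -(147/4 + 21*x/4)/3 = -49/4 - 7*x/4)
p(195, 32 - 76) - 33995 = (-49/4 - 7*(32 - 76)/4) - 33995 = (-49/4 - 7/4*(-44)) - 33995 = (-49/4 + 77) - 33995 = 259/4 - 33995 = -135721/4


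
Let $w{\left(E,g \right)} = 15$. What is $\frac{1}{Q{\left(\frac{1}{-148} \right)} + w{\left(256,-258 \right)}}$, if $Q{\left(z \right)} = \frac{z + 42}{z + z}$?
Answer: $- \frac{2}{6185} \approx -0.00032336$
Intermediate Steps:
$Q{\left(z \right)} = \frac{42 + z}{2 z}$
$\frac{1}{Q{\left(\frac{1}{-148} \right)} + w{\left(256,-258 \right)}} = \frac{1}{\frac{42 + \frac{1}{-148}}{2 \frac{1}{-148}} + 15} = \frac{1}{\frac{42 - \frac{1}{148}}{2 \left(- \frac{1}{148}\right)} + 15} = \frac{1}{\frac{1}{2} \left(-148\right) \frac{6215}{148} + 15} = \frac{1}{- \frac{6215}{2} + 15} = \frac{1}{- \frac{6185}{2}} = - \frac{2}{6185}$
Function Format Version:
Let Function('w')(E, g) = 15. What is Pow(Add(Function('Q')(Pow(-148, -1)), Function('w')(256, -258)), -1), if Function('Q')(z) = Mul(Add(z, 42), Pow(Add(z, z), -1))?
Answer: Rational(-2, 6185) ≈ -0.00032336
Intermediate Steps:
Function('Q')(z) = Mul(Rational(1, 2), Pow(z, -1), Add(42, z)) (Function('Q')(z) = Mul(Add(42, z), Pow(Mul(2, z), -1)) = Mul(Add(42, z), Mul(Rational(1, 2), Pow(z, -1))) = Mul(Rational(1, 2), Pow(z, -1), Add(42, z)))
Pow(Add(Function('Q')(Pow(-148, -1)), Function('w')(256, -258)), -1) = Pow(Add(Mul(Rational(1, 2), Pow(Pow(-148, -1), -1), Add(42, Pow(-148, -1))), 15), -1) = Pow(Add(Mul(Rational(1, 2), Pow(Rational(-1, 148), -1), Add(42, Rational(-1, 148))), 15), -1) = Pow(Add(Mul(Rational(1, 2), -148, Rational(6215, 148)), 15), -1) = Pow(Add(Rational(-6215, 2), 15), -1) = Pow(Rational(-6185, 2), -1) = Rational(-2, 6185)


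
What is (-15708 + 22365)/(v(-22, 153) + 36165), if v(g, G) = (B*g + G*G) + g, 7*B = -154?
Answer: 2219/20012 ≈ 0.11088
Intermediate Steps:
B = -22 (B = (⅐)*(-154) = -22)
v(g, G) = G² - 21*g (v(g, G) = (-22*g + G*G) + g = (-22*g + G²) + g = (G² - 22*g) + g = G² - 21*g)
(-15708 + 22365)/(v(-22, 153) + 36165) = (-15708 + 22365)/((153² - 21*(-22)) + 36165) = 6657/((23409 + 462) + 36165) = 6657/(23871 + 36165) = 6657/60036 = 6657*(1/60036) = 2219/20012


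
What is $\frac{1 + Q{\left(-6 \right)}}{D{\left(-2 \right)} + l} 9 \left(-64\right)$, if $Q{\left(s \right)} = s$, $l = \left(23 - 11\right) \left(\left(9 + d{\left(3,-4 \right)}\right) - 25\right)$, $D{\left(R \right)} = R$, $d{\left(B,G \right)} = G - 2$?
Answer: $- \frac{1440}{133} \approx -10.827$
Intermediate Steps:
$d{\left(B,G \right)} = -2 + G$
$l = -264$ ($l = \left(23 - 11\right) \left(\left(9 - 6\right) - 25\right) = 12 \left(\left(9 - 6\right) - 25\right) = 12 \left(3 - 25\right) = 12 \left(-22\right) = -264$)
$\frac{1 + Q{\left(-6 \right)}}{D{\left(-2 \right)} + l} 9 \left(-64\right) = \frac{1 - 6}{-2 - 264} \cdot 9 \left(-64\right) = - \frac{5}{-266} \cdot 9 \left(-64\right) = \left(-5\right) \left(- \frac{1}{266}\right) 9 \left(-64\right) = \frac{5}{266} \cdot 9 \left(-64\right) = \frac{45}{266} \left(-64\right) = - \frac{1440}{133}$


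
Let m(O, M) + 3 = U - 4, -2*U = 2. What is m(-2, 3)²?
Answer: 64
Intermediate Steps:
U = -1 (U = -½*2 = -1)
m(O, M) = -8 (m(O, M) = -3 + (-1 - 4) = -3 - 5 = -8)
m(-2, 3)² = (-8)² = 64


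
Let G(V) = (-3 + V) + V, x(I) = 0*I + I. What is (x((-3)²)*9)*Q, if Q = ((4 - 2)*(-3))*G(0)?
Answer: 1458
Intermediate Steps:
x(I) = I (x(I) = 0 + I = I)
G(V) = -3 + 2*V
Q = 18 (Q = ((4 - 2)*(-3))*(-3 + 2*0) = (2*(-3))*(-3 + 0) = -6*(-3) = 18)
(x((-3)²)*9)*Q = ((-3)²*9)*18 = (9*9)*18 = 81*18 = 1458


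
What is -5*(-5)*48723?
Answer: 1218075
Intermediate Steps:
-5*(-5)*48723 = 25*48723 = 1218075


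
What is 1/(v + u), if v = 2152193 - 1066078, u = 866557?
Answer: 1/1952672 ≈ 5.1212e-7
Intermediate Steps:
v = 1086115
1/(v + u) = 1/(1086115 + 866557) = 1/1952672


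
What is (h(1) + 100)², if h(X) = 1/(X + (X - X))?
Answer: 10201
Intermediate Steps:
h(X) = 1/X (h(X) = 1/(X + 0) = 1/X)
(h(1) + 100)² = (1/1 + 100)² = (1 + 100)² = 101² = 10201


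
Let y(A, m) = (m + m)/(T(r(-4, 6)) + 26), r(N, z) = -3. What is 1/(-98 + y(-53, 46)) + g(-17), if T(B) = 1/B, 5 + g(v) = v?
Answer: -160017/7270 ≈ -22.011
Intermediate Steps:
g(v) = -5 + v
T(B) = 1/B
y(A, m) = 6*m/77 (y(A, m) = (m + m)/(1/(-3) + 26) = (2*m)/(-⅓ + 26) = (2*m)/(77/3) = (2*m)*(3/77) = 6*m/77)
1/(-98 + y(-53, 46)) + g(-17) = 1/(-98 + (6/77)*46) + (-5 - 17) = 1/(-98 + 276/77) - 22 = 1/(-7270/77) - 22 = -77/7270 - 22 = -160017/7270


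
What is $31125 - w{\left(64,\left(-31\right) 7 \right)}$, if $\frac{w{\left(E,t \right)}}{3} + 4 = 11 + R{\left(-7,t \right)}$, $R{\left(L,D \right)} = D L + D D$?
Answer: $-114720$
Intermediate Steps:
$R{\left(L,D \right)} = D^{2} + D L$ ($R{\left(L,D \right)} = D L + D^{2} = D^{2} + D L$)
$w{\left(E,t \right)} = 21 + 3 t \left(-7 + t\right)$ ($w{\left(E,t \right)} = -12 + 3 \left(11 + t \left(t - 7\right)\right) = -12 + 3 \left(11 + t \left(-7 + t\right)\right) = -12 + \left(33 + 3 t \left(-7 + t\right)\right) = 21 + 3 t \left(-7 + t\right)$)
$31125 - w{\left(64,\left(-31\right) 7 \right)} = 31125 - \left(21 + 3 \left(\left(-31\right) 7\right) \left(-7 - 217\right)\right) = 31125 - \left(21 + 3 \left(-217\right) \left(-7 - 217\right)\right) = 31125 - \left(21 + 3 \left(-217\right) \left(-224\right)\right) = 31125 - \left(21 + 145824\right) = 31125 - 145845 = -114720$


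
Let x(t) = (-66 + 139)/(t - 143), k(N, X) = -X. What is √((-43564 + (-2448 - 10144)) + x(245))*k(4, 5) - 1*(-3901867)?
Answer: 3901867 - 5*I*√584239578/102 ≈ 3.9019e+6 - 1184.9*I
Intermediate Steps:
x(t) = 73/(-143 + t)
√((-43564 + (-2448 - 10144)) + x(245))*k(4, 5) - 1*(-3901867) = √((-43564 + (-2448 - 10144)) + 73/(-143 + 245))*(-1*5) - 1*(-3901867) = √((-43564 - 12592) + 73/102)*(-5) + 3901867 = √(-56156 + 73*(1/102))*(-5) + 3901867 = √(-56156 + 73/102)*(-5) + 3901867 = √(-5727839/102)*(-5) + 3901867 = (I*√584239578/102)*(-5) + 3901867 = -5*I*√584239578/102 + 3901867 = 3901867 - 5*I*√584239578/102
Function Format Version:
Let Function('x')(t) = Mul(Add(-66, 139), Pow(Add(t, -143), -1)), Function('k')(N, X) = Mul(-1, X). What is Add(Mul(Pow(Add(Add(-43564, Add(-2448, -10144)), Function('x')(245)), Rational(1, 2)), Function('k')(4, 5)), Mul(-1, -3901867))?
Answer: Add(3901867, Mul(Rational(-5, 102), I, Pow(584239578, Rational(1, 2)))) ≈ Add(3.9019e+6, Mul(-1184.9, I))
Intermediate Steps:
Function('x')(t) = Mul(73, Pow(Add(-143, t), -1))
Add(Mul(Pow(Add(Add(-43564, Add(-2448, -10144)), Function('x')(245)), Rational(1, 2)), Function('k')(4, 5)), Mul(-1, -3901867)) = Add(Mul(Pow(Add(Add(-43564, Add(-2448, -10144)), Mul(73, Pow(Add(-143, 245), -1))), Rational(1, 2)), Mul(-1, 5)), Mul(-1, -3901867)) = Add(Mul(Pow(Add(Add(-43564, -12592), Mul(73, Pow(102, -1))), Rational(1, 2)), -5), 3901867) = Add(Mul(Pow(Add(-56156, Mul(73, Rational(1, 102))), Rational(1, 2)), -5), 3901867) = Add(Mul(Pow(Add(-56156, Rational(73, 102)), Rational(1, 2)), -5), 3901867) = Add(Mul(Pow(Rational(-5727839, 102), Rational(1, 2)), -5), 3901867) = Add(Mul(Mul(Rational(1, 102), I, Pow(584239578, Rational(1, 2))), -5), 3901867) = Add(Mul(Rational(-5, 102), I, Pow(584239578, Rational(1, 2))), 3901867) = Add(3901867, Mul(Rational(-5, 102), I, Pow(584239578, Rational(1, 2))))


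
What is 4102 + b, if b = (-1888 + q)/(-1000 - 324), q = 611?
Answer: 5432325/1324 ≈ 4103.0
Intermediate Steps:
b = 1277/1324 (b = (-1888 + 611)/(-1000 - 324) = -1277/(-1324) = -1277*(-1/1324) = 1277/1324 ≈ 0.96450)
4102 + b = 4102 + 1277/1324 = 5432325/1324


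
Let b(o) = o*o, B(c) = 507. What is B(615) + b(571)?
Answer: 326548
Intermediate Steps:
b(o) = o²
B(615) + b(571) = 507 + 571² = 507 + 326041 = 326548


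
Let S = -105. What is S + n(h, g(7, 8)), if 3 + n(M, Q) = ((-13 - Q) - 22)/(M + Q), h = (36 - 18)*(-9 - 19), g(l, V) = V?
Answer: -53525/496 ≈ -107.91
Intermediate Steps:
h = -504 (h = 18*(-28) = -504)
n(M, Q) = -3 + (-35 - Q)/(M + Q) (n(M, Q) = -3 + ((-13 - Q) - 22)/(M + Q) = -3 + (-35 - Q)/(M + Q))
S + n(h, g(7, 8)) = -105 + (-35 - 4*8 - 3*(-504))/(-504 + 8) = -105 + (-35 - 32 + 1512)/(-496) = -105 - 1/496*1445 = -105 - 1445/496 = -53525/496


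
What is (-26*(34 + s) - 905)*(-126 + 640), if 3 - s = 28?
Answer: -585446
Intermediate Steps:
s = -25 (s = 3 - 1*28 = 3 - 28 = -25)
(-26*(34 + s) - 905)*(-126 + 640) = (-26*(34 - 25) - 905)*(-126 + 640) = (-26*9 - 905)*514 = (-234 - 905)*514 = -1139*514 = -585446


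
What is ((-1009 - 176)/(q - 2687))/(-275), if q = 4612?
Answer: 237/105875 ≈ 0.0022385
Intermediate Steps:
((-1009 - 176)/(q - 2687))/(-275) = ((-1009 - 176)/(4612 - 2687))/(-275) = -1185/1925*(-1/275) = -1185*1/1925*(-1/275) = -237/385*(-1/275) = 237/105875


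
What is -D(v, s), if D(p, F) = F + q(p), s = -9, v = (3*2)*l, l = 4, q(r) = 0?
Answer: 9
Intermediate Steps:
v = 24 (v = (3*2)*4 = 6*4 = 24)
D(p, F) = F (D(p, F) = F + 0 = F)
-D(v, s) = -1*(-9) = 9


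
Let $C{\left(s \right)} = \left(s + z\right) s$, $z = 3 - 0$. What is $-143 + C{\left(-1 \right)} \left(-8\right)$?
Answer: $-127$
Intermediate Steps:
$z = 3$ ($z = 3 + 0 = 3$)
$C{\left(s \right)} = s \left(3 + s\right)$ ($C{\left(s \right)} = \left(s + 3\right) s = \left(3 + s\right) s = s \left(3 + s\right)$)
$-143 + C{\left(-1 \right)} \left(-8\right) = -143 + - (3 - 1) \left(-8\right) = -143 + \left(-1\right) 2 \left(-8\right) = -143 - -16 = -143 + 16 = -127$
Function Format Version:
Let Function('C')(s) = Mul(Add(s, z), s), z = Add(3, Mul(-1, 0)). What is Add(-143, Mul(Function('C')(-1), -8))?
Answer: -127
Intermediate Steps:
z = 3 (z = Add(3, 0) = 3)
Function('C')(s) = Mul(s, Add(3, s)) (Function('C')(s) = Mul(Add(s, 3), s) = Mul(Add(3, s), s) = Mul(s, Add(3, s)))
Add(-143, Mul(Function('C')(-1), -8)) = Add(-143, Mul(Mul(-1, Add(3, -1)), -8)) = Add(-143, Mul(Mul(-1, 2), -8)) = Add(-143, Mul(-2, -8)) = Add(-143, 16) = -127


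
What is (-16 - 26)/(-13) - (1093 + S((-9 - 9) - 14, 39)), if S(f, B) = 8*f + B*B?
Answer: -30612/13 ≈ -2354.8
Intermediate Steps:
S(f, B) = B² + 8*f (S(f, B) = 8*f + B² = B² + 8*f)
(-16 - 26)/(-13) - (1093 + S((-9 - 9) - 14, 39)) = (-16 - 26)/(-13) - (1093 + (39² + 8*((-9 - 9) - 14))) = -1/13*(-42) - (1093 + (1521 + 8*(-18 - 14))) = 42/13 - (1093 + (1521 + 8*(-32))) = 42/13 - (1093 + (1521 - 256)) = 42/13 - (1093 + 1265) = 42/13 - 1*2358 = 42/13 - 2358 = -30612/13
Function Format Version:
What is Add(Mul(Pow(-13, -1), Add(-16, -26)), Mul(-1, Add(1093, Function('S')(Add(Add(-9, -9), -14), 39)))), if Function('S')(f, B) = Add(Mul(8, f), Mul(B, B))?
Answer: Rational(-30612, 13) ≈ -2354.8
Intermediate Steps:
Function('S')(f, B) = Add(Pow(B, 2), Mul(8, f)) (Function('S')(f, B) = Add(Mul(8, f), Pow(B, 2)) = Add(Pow(B, 2), Mul(8, f)))
Add(Mul(Pow(-13, -1), Add(-16, -26)), Mul(-1, Add(1093, Function('S')(Add(Add(-9, -9), -14), 39)))) = Add(Mul(Pow(-13, -1), Add(-16, -26)), Mul(-1, Add(1093, Add(Pow(39, 2), Mul(8, Add(Add(-9, -9), -14)))))) = Add(Mul(Rational(-1, 13), -42), Mul(-1, Add(1093, Add(1521, Mul(8, Add(-18, -14)))))) = Add(Rational(42, 13), Mul(-1, Add(1093, Add(1521, Mul(8, -32))))) = Add(Rational(42, 13), Mul(-1, Add(1093, Add(1521, -256)))) = Add(Rational(42, 13), Mul(-1, Add(1093, 1265))) = Add(Rational(42, 13), Mul(-1, 2358)) = Add(Rational(42, 13), -2358) = Rational(-30612, 13)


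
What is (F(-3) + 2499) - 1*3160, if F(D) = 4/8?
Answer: -1321/2 ≈ -660.50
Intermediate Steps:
F(D) = ½ (F(D) = 4*(⅛) = ½)
(F(-3) + 2499) - 1*3160 = (½ + 2499) - 1*3160 = 4999/2 - 3160 = -1321/2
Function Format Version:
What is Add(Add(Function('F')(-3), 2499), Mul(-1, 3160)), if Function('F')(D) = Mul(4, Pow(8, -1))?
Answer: Rational(-1321, 2) ≈ -660.50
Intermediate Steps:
Function('F')(D) = Rational(1, 2) (Function('F')(D) = Mul(4, Rational(1, 8)) = Rational(1, 2))
Add(Add(Function('F')(-3), 2499), Mul(-1, 3160)) = Add(Add(Rational(1, 2), 2499), Mul(-1, 3160)) = Add(Rational(4999, 2), -3160) = Rational(-1321, 2)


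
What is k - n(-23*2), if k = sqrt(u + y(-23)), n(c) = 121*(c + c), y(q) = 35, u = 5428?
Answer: 11132 + 3*sqrt(607) ≈ 11206.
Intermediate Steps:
n(c) = 242*c (n(c) = 121*(2*c) = 242*c)
k = 3*sqrt(607) (k = sqrt(5428 + 35) = sqrt(5463) = 3*sqrt(607) ≈ 73.912)
k - n(-23*2) = 3*sqrt(607) - 242*(-23*2) = 3*sqrt(607) - 242*(-46) = 3*sqrt(607) - 1*(-11132) = 3*sqrt(607) + 11132 = 11132 + 3*sqrt(607)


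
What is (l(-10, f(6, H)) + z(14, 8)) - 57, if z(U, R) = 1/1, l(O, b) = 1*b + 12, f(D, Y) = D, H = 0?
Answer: -38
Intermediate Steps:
l(O, b) = 12 + b (l(O, b) = b + 12 = 12 + b)
z(U, R) = 1
(l(-10, f(6, H)) + z(14, 8)) - 57 = ((12 + 6) + 1) - 57 = (18 + 1) - 57 = 19 - 57 = -38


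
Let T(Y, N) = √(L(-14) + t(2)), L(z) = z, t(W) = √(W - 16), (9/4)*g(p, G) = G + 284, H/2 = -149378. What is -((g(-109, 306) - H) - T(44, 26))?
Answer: -2691164/9 + √(-14 + I*√14) ≈ -2.9902e+5 + 3.7743*I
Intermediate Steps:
H = -298756 (H = 2*(-149378) = -298756)
g(p, G) = 1136/9 + 4*G/9 (g(p, G) = 4*(G + 284)/9 = 4*(284 + G)/9 = 1136/9 + 4*G/9)
t(W) = √(-16 + W)
T(Y, N) = √(-14 + I*√14) (T(Y, N) = √(-14 + √(-16 + 2)) = √(-14 + √(-14)) = √(-14 + I*√14))
-((g(-109, 306) - H) - T(44, 26)) = -(((1136/9 + (4/9)*306) - 1*(-298756)) - √(-14 + I*√14)) = -(((1136/9 + 136) + 298756) - √(-14 + I*√14)) = -((2360/9 + 298756) - √(-14 + I*√14)) = -(2691164/9 - √(-14 + I*√14)) = -2691164/9 + √(-14 + I*√14)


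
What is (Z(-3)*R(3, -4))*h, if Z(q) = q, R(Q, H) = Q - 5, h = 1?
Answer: 6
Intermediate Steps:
R(Q, H) = -5 + Q
(Z(-3)*R(3, -4))*h = -3*(-5 + 3)*1 = -3*(-2)*1 = 6*1 = 6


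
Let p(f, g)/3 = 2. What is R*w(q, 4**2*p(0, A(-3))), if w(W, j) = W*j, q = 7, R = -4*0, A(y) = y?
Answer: 0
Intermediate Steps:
p(f, g) = 6 (p(f, g) = 3*2 = 6)
R = 0
R*w(q, 4**2*p(0, A(-3))) = 0*(7*(4**2*6)) = 0*(7*(16*6)) = 0*(7*96) = 0*672 = 0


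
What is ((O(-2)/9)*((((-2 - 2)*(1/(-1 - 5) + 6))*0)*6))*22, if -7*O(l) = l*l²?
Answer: 0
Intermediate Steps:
O(l) = -l³/7 (O(l) = -l*l²/7 = -l³/7)
((O(-2)/9)*((((-2 - 2)*(1/(-1 - 5) + 6))*0)*6))*22 = ((-⅐*(-2)³/9)*((((-2 - 2)*(1/(-1 - 5) + 6))*0)*6))*22 = ((-⅐*(-8)*(⅑))*((-4*(1/(-6) + 6)*0)*6))*22 = (((8/7)*(⅑))*((-4*(-⅙ + 6)*0)*6))*22 = (8*((-4*35/6*0)*6)/63)*22 = (8*(-70/3*0*6)/63)*22 = (8*(0*6)/63)*22 = ((8/63)*0)*22 = 0*22 = 0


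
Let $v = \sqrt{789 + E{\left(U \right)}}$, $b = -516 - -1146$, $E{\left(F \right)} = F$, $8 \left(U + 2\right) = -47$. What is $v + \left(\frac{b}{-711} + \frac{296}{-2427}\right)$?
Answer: $- \frac{193274}{191733} + \frac{\sqrt{12498}}{4} \approx 26.941$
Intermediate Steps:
$U = - \frac{63}{8}$ ($U = -2 + \frac{1}{8} \left(-47\right) = -2 - \frac{47}{8} = - \frac{63}{8} \approx -7.875$)
$b = 630$ ($b = -516 + 1146 = 630$)
$v = \frac{\sqrt{12498}}{4}$ ($v = \sqrt{789 - \frac{63}{8}} = \sqrt{\frac{6249}{8}} = \frac{\sqrt{12498}}{4} \approx 27.949$)
$v + \left(\frac{b}{-711} + \frac{296}{-2427}\right) = \frac{\sqrt{12498}}{4} + \left(\frac{630}{-711} + \frac{296}{-2427}\right) = \frac{\sqrt{12498}}{4} + \left(630 \left(- \frac{1}{711}\right) + 296 \left(- \frac{1}{2427}\right)\right) = \frac{\sqrt{12498}}{4} - \frac{193274}{191733} = - \frac{193274}{191733} + \frac{\sqrt{12498}}{4}$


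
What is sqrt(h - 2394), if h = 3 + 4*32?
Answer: I*sqrt(2263) ≈ 47.571*I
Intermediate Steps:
h = 131 (h = 3 + 128 = 131)
sqrt(h - 2394) = sqrt(131 - 2394) = sqrt(-2263) = I*sqrt(2263)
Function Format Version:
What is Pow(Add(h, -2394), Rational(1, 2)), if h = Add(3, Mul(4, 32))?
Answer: Mul(I, Pow(2263, Rational(1, 2))) ≈ Mul(47.571, I)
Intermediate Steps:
h = 131 (h = Add(3, 128) = 131)
Pow(Add(h, -2394), Rational(1, 2)) = Pow(Add(131, -2394), Rational(1, 2)) = Pow(-2263, Rational(1, 2)) = Mul(I, Pow(2263, Rational(1, 2)))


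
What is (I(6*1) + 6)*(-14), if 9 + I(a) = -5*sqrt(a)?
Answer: 42 + 70*sqrt(6) ≈ 213.46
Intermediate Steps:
I(a) = -9 - 5*sqrt(a)
(I(6*1) + 6)*(-14) = ((-9 - 5*sqrt(6)) + 6)*(-14) = (-3 - 5*sqrt(6))*(-14) = 42 + 70*sqrt(6)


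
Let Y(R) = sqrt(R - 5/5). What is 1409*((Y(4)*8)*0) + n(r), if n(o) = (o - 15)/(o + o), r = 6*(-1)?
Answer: 7/4 ≈ 1.7500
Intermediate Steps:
r = -6
Y(R) = sqrt(-1 + R) (Y(R) = sqrt(R - 5*1/5) = sqrt(R - 1) = sqrt(-1 + R))
n(o) = (-15 + o)/(2*o) (n(o) = (-15 + o)/((2*o)) = (-15 + o)*(1/(2*o)) = (-15 + o)/(2*o))
1409*((Y(4)*8)*0) + n(r) = 1409*((sqrt(-1 + 4)*8)*0) + (1/2)*(-15 - 6)/(-6) = 1409*((sqrt(3)*8)*0) + (1/2)*(-1/6)*(-21) = 1409*((8*sqrt(3))*0) + 7/4 = 1409*0 + 7/4 = 0 + 7/4 = 7/4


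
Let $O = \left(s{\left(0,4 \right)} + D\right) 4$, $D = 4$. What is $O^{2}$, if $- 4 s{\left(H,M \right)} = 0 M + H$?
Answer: $256$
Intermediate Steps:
$s{\left(H,M \right)} = - \frac{H}{4}$ ($s{\left(H,M \right)} = - \frac{0 M + H}{4} = - \frac{0 + H}{4} = - \frac{H}{4}$)
$O = 16$ ($O = \left(\left(- \frac{1}{4}\right) 0 + 4\right) 4 = \left(0 + 4\right) 4 = 4 \cdot 4 = 16$)
$O^{2} = 16^{2} = 256$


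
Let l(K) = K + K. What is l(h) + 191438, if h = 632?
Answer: 192702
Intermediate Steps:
l(K) = 2*K
l(h) + 191438 = 2*632 + 191438 = 1264 + 191438 = 192702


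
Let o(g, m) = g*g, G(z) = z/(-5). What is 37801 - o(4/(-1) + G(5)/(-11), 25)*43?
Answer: 4494414/121 ≈ 37144.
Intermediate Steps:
G(z) = -z/5 (G(z) = z*(-⅕) = -z/5)
o(g, m) = g²
37801 - o(4/(-1) + G(5)/(-11), 25)*43 = 37801 - (4/(-1) - ⅕*5/(-11))²*43 = 37801 - (4*(-1) - 1*(-1/11))²*43 = 37801 - (-4 + 1/11)²*43 = 37801 - (-43/11)²*43 = 37801 - 1849*43/121 = 37801 - 1*79507/121 = 37801 - 79507/121 = 4494414/121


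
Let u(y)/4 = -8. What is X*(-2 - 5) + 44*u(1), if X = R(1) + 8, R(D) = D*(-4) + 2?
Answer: -1450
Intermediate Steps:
u(y) = -32 (u(y) = 4*(-8) = -32)
R(D) = 2 - 4*D (R(D) = -4*D + 2 = 2 - 4*D)
X = 6 (X = (2 - 4*1) + 8 = (2 - 4) + 8 = -2 + 8 = 6)
X*(-2 - 5) + 44*u(1) = 6*(-2 - 5) + 44*(-32) = 6*(-7) - 1408 = -42 - 1408 = -1450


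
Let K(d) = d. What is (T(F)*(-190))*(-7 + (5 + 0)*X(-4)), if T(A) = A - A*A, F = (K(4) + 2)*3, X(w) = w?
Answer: -1569780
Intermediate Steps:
F = 18 (F = (4 + 2)*3 = 6*3 = 18)
T(A) = A - A²
(T(F)*(-190))*(-7 + (5 + 0)*X(-4)) = ((18*(1 - 1*18))*(-190))*(-7 + (5 + 0)*(-4)) = ((18*(1 - 18))*(-190))*(-7 + 5*(-4)) = ((18*(-17))*(-190))*(-7 - 20) = -306*(-190)*(-27) = 58140*(-27) = -1569780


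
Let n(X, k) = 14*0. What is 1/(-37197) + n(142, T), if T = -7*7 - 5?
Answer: -1/37197 ≈ -2.6884e-5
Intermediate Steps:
T = -54 (T = -49 - 5 = -54)
n(X, k) = 0
1/(-37197) + n(142, T) = 1/(-37197) + 0 = -1/37197 + 0 = -1/37197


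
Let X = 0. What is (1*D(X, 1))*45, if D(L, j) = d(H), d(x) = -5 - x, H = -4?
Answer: -45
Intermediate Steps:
D(L, j) = -1 (D(L, j) = -5 - 1*(-4) = -5 + 4 = -1)
(1*D(X, 1))*45 = (1*(-1))*45 = -1*45 = -45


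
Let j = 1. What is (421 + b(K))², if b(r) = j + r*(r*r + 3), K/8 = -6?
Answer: 12169178596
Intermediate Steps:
K = -48 (K = 8*(-6) = -48)
b(r) = 1 + r*(3 + r²) (b(r) = 1 + r*(r*r + 3) = 1 + r*(r² + 3) = 1 + r*(3 + r²))
(421 + b(K))² = (421 + (1 + (-48)³ + 3*(-48)))² = (421 + (1 - 110592 - 144))² = (421 - 110735)² = (-110314)² = 12169178596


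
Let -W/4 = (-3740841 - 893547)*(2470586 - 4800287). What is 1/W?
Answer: -1/43186953431952 ≈ -2.3155e-14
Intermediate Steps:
W = -43186953431952 (W = -4*(-3740841 - 893547)*(2470586 - 4800287) = -(-18537552)*(-2329701) = -4*10796738357988 = -43186953431952)
1/W = 1/(-43186953431952) = -1/43186953431952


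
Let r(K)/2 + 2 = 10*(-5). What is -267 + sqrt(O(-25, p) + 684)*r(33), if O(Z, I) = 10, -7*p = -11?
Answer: -267 - 104*sqrt(694) ≈ -3006.8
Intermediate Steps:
p = 11/7 (p = -1/7*(-11) = 11/7 ≈ 1.5714)
r(K) = -104 (r(K) = -4 + 2*(10*(-5)) = -4 + 2*(-50) = -4 - 100 = -104)
-267 + sqrt(O(-25, p) + 684)*r(33) = -267 + sqrt(10 + 684)*(-104) = -267 + sqrt(694)*(-104) = -267 - 104*sqrt(694)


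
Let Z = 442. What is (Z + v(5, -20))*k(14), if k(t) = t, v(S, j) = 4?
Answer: 6244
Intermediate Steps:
(Z + v(5, -20))*k(14) = (442 + 4)*14 = 446*14 = 6244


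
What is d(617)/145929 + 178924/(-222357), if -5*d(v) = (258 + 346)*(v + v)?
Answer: -32920186548/18026852585 ≈ -1.8262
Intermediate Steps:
d(v) = -1208*v/5 (d(v) = -(258 + 346)*(v + v)/5 = -604*2*v/5 = -1208*v/5)
d(617)/145929 + 178924/(-222357) = -1208/5*617/145929 + 178924/(-222357) = -745336/5*1/145929 + 178924*(-1/222357) = -745336/729645 - 178924/222357 = -32920186548/18026852585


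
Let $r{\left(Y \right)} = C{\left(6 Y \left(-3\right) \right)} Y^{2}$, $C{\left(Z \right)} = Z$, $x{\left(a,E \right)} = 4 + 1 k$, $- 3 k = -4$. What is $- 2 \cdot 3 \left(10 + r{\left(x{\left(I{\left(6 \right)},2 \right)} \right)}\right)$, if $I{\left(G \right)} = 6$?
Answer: $16324$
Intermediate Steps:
$k = \frac{4}{3}$ ($k = \left(- \frac{1}{3}\right) \left(-4\right) = \frac{4}{3} \approx 1.3333$)
$x{\left(a,E \right)} = \frac{16}{3}$ ($x{\left(a,E \right)} = 4 + 1 \cdot \frac{4}{3} = 4 + \frac{4}{3} = \frac{16}{3}$)
$r{\left(Y \right)} = - 18 Y^{3}$ ($r{\left(Y \right)} = 6 Y \left(-3\right) Y^{2} = - 18 Y Y^{2} = - 18 Y^{3}$)
$- 2 \cdot 3 \left(10 + r{\left(x{\left(I{\left(6 \right)},2 \right)} \right)}\right) = - 2 \cdot 3 \left(10 - 18 \left(\frac{16}{3}\right)^{3}\right) = - 2 \cdot 3 \left(10 - \frac{8192}{3}\right) = - 2 \cdot 3 \left(- \frac{8162}{3}\right) = \left(-2\right) \left(-8162\right) = 16324$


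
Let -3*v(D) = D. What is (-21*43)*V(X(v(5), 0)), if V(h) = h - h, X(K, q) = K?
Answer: 0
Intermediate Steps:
v(D) = -D/3
V(h) = 0
(-21*43)*V(X(v(5), 0)) = -21*43*0 = -903*0 = 0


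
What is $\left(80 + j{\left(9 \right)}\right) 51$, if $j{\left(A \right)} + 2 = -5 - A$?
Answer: $3264$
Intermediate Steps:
$j{\left(A \right)} = -7 - A$ ($j{\left(A \right)} = -2 - \left(5 + A\right) = -7 - A$)
$\left(80 + j{\left(9 \right)}\right) 51 = \left(80 - 16\right) 51 = 64 \cdot 51 = 3264$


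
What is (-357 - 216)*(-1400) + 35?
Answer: 802235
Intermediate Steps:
(-357 - 216)*(-1400) + 35 = -573*(-1400) + 35 = 802200 + 35 = 802235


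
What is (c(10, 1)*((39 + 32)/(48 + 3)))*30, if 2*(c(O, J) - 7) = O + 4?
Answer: 9940/17 ≈ 584.71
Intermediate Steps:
c(O, J) = 9 + O/2 (c(O, J) = 7 + (O + 4)/2 = 7 + (4 + O)/2 = 7 + (2 + O/2) = 9 + O/2)
(c(10, 1)*((39 + 32)/(48 + 3)))*30 = ((9 + (½)*10)*((39 + 32)/(48 + 3)))*30 = ((9 + 5)*(71/51))*30 = (14*(71*(1/51)))*30 = (14*(71/51))*30 = (994/51)*30 = 9940/17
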